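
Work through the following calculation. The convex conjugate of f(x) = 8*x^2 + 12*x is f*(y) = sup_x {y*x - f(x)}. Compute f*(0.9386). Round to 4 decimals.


f*(y) = sup_x {y*x - a*x^2 - b*x} = sup_x {(y-b)*x - a*x^2}
FOC: (y - b) - 2a*x = 0 => x* = (y - b)/(2a)
x* = (0.9386 - 12)/(2*8) = -0.6913
f*(0.9386) = (y-b)^2/(4a) = (0.9386 - 12)^2/(4*8)
= 122.3546/32 = 3.8236


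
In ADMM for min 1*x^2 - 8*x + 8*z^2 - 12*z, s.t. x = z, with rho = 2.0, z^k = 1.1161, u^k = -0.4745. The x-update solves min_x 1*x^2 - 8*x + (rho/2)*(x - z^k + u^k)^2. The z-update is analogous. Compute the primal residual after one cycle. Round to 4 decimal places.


ADMM iteration with rho = 2.0, z^k = 1.1161, u^k = -0.4745
Step 1: x-update.
Minimize 1*x^2 - 8*x + (2.0/2)*(x - 1.1161 - 0.4745)^2
FOC: (2*1 + 2.0)*x = 8 + 2.0*(1.1161 + 0.4745)
x^{k+1} = 2.7953
Step 2: z-update.
Minimize 8*z^2 - 12*z + (2.0/2)*(2.7953 - z - 0.4745)^2
FOC: (2*8 + 2.0)*z = 12 + 2.0*(2.7953 - 0.4745)
z^{k+1} = 0.9245
Step 3: u-update.
u^{k+1} = -0.4745 + 2.7953 - 0.9245 = 1.3963
Step 4: Primal residual = |2.7953 - 0.9245| = 1.8708


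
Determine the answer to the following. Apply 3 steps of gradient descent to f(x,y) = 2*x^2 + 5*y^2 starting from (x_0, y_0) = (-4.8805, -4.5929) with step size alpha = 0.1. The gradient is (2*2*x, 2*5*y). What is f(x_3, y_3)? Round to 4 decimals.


Gradient descent on f(x,y) = 2*x^2 + 5*y^2.
Starting point: (-4.8805, -4.5929), alpha = 0.1
Step 1: grad_x = 2*2*-4.8805 = -19.522, grad_y = 2*5*-4.5929 = -45.929
  x_1 = -4.8805 - 0.1*-19.522 = -2.9283
  y_1 = -4.5929 - 0.1*-45.929 = 0.0
Step 2: grad_x = 2*2*-2.9283 = -11.7132, grad_y = 2*5*0.0 = 0.0
  x_2 = -2.9283 - 0.1*-11.7132 = -1.757
  y_2 = 0.0 - 0.1*0.0 = 0.0
Step 3: grad_x = 2*2*-1.757 = -7.0279, grad_y = 2*5*0.0 = 0.0
  x_3 = -1.757 - 0.1*-7.0279 = -1.0542
  y_3 = 0.0 - 0.1*0.0 = 0.0
f(-1.0542, 0.0) = 2*(-1.0542)^2 + 5*0.0^2 = 2.2226


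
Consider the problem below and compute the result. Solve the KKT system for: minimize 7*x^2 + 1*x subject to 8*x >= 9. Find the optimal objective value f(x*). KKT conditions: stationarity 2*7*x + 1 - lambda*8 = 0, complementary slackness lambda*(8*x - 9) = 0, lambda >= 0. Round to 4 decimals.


Step 1: Try lambda = 0 (constraint inactive).
x_unc = -1/(2*7) = -0.0714
Check: 8*-0.0714 = -0.5712 < 9 -- violated!
Step 2: Constraint must be active: 8*x = 9
x* = 9/8 = 1.125
lambda = (2*7*1.125 + 1)/8 = 2.0938
Step 3: Compute optimal value.
f(x*) = 7*1.125^2 + 1*1.125 = 9.9844


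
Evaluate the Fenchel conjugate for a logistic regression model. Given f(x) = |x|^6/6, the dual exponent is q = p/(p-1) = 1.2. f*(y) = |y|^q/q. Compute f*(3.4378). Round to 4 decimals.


The conjugate exponent q satisfies 1/p + 1/q = 1.
p = 6, so q = 6/(6 - 1) = 1.2
|y|^q = 3.4378^1.2 = 4.4009
f*(3.4378) = 4.4009 / 1.2 = 3.6674


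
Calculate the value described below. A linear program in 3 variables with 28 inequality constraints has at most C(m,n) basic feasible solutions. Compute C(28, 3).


Each vertex corresponds to some choice of n active constraints out of m, so the number of vertices is at most C(m, n) = m! / (n!(m-n)!).
m = 28, n = 3
Numerator: 28 * 27 * 26
Denominator: 3! = 6
C(28, 3) = 3276


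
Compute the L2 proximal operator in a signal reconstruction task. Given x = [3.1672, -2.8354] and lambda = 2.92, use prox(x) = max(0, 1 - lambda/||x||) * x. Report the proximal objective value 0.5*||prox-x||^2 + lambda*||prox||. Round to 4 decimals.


Step 1: Compute ||x||.
||x|| = 4.251
Step 2: Compute scaling factor.
scale = max(0, 1 - 2.92/4.251) = 0.3131
Step 3: prox(x) = [0.9916, -0.8878]
||prox(x)|| = 1.331
Step 4: Proximal objective.
0.5*||prox-x||^2 = 4.2632
lambda*||prox|| = 3.8865
Total = 8.1496


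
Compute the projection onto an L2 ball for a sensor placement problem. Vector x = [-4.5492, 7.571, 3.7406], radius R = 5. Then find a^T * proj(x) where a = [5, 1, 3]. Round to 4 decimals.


Step 1: Compute ||x|| (intermediates to 6 decimals).
||x|| = sqrt((-4.5492)^2 + 7.571^2 + 3.7406^2) = 9.592046
Step 2: Project.
Since ||x|| > R, scale = R/||x|| = 5/9.592046 = 0.521265, proj(x) = scale * x
proj(x) = [-2.371339, 3.946497, 1.949844]
Step 3: Dot product.
a^T * proj(x) = 5*(-2.371339) + 1*3.946497 + 3*1.949844 = -2.0607


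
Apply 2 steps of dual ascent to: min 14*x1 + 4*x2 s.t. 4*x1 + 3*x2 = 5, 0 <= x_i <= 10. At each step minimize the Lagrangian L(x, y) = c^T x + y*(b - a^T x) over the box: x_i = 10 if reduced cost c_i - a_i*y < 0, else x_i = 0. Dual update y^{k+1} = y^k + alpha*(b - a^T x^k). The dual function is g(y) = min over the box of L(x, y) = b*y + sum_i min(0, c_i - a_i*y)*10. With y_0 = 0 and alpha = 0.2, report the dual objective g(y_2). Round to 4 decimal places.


Dual ascent for LP: min 14*x1 + 4*x2, 4*x1 + 3*x2 = 5, 0 <= x_i <= 10
Step 1: y^k = 0.0, reduced costs: (14.0, 4.0)
  x^k = (0.0, 0.0), subgradient = b - a^T x = 5.0
  y^{k+1} = 0.0 + 0.2*5.0 = 1.0
Step 2: y^k = 1.0, reduced costs: (10.0, 1.0)
  x^k = (0.0, 0.0), subgradient = b - a^T x = 5.0
  y^{k+1} = 1.0 + 0.2*5.0 = 2.0
Dual objective at y_2 = 2.0: reduced costs (6.0, -2.0), box minimizer x = (0.0, 10.0)
g(y_2) = b*y + (c1 - a1*y)*x1 + (c2 - a2*y)*x2 = 5*2.0 + 6.0*0.0 + (-2.0)*10.0 = 10.0 + 0.0 - 20.0 = -10.0


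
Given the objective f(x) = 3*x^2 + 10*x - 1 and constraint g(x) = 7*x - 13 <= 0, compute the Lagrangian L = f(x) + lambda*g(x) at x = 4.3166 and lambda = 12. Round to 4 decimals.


Step 1: Evaluate f(x).
f(4.3166) = 3*4.3166^2 + 10*4.3166 - 1 = 98.0651
Step 2: Evaluate g(x).
g(4.3166) = 7*4.3166 - 13 = 17.2162
Step 3: Compute Lagrangian.
L = 98.0651 + 12*17.2162 = 304.6595


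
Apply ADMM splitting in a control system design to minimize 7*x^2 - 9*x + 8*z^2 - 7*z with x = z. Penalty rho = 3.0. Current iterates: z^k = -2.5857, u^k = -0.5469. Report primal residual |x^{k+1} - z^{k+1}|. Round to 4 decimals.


ADMM iteration with rho = 3.0, z^k = -2.5857, u^k = -0.5469
Step 1: x-update.
Minimize 7*x^2 - 9*x + (3.0/2)*(x + 2.5857 - 0.5469)^2
FOC: (2*7 + 3.0)*x = 9 + 3.0*(-2.5857 + 0.5469)
x^{k+1} = 0.1696
Step 2: z-update.
Minimize 8*z^2 - 7*z + (3.0/2)*(0.1696 - z - 0.5469)^2
FOC: (2*8 + 3.0)*z = 7 + 3.0*(0.1696 - 0.5469)
z^{k+1} = 0.3089
Step 3: u-update.
u^{k+1} = -0.5469 + 0.1696 - 0.3089 = -0.6861
Step 4: Primal residual = |0.1696 - 0.3089| = 0.1392


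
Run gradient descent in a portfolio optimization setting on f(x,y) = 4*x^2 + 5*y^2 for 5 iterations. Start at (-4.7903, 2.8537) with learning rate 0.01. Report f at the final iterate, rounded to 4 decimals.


Gradient descent on f(x,y) = 4*x^2 + 5*y^2.
Starting point: (-4.7903, 2.8537), alpha = 0.01
Step 1: grad_x = 2*4*-4.7903 = -38.3224, grad_y = 2*5*2.8537 = 28.537
  x_1 = -4.7903 - 0.01*-38.3224 = -4.4071
  y_1 = 2.8537 - 0.01*28.537 = 2.5683
Step 2: grad_x = 2*4*-4.4071 = -35.2566, grad_y = 2*5*2.5683 = 25.6833
  x_2 = -4.4071 - 0.01*-35.2566 = -4.0545
  y_2 = 2.5683 - 0.01*25.6833 = 2.3115
Step 3: grad_x = 2*4*-4.0545 = -32.4361, grad_y = 2*5*2.3115 = 23.115
  x_3 = -4.0545 - 0.01*-32.4361 = -3.7301
  y_3 = 2.3115 - 0.01*23.115 = 2.0803
Step 4: grad_x = 2*4*-3.7301 = -29.8412, grad_y = 2*5*2.0803 = 20.8035
  x_4 = -3.7301 - 0.01*-29.8412 = -3.4317
  y_4 = 2.0803 - 0.01*20.8035 = 1.8723
Step 5: grad_x = 2*4*-3.4317 = -27.4539, grad_y = 2*5*1.8723 = 18.7231
  x_5 = -3.4317 - 0.01*-27.4539 = -3.1572
  y_5 = 1.8723 - 0.01*18.7231 = 1.6851
f(-3.1572, 1.6851) = 4*(-3.1572)^2 + 5*1.6851^2 = 54.0691


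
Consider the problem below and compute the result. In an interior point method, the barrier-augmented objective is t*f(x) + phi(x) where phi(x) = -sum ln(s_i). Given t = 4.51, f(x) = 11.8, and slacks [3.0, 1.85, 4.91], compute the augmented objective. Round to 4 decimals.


Step 1: Compute log-barrier.
ln values: [1.0986, 0.6152, 1.5913]
phi = -(1.0986 + 0.6152 + 1.5913) = -3.3051
Step 2: Compute augmented objective.
t*f(x) = 4.51*11.8 = 53.218
Total = 53.218 - 3.3051 = 49.9129


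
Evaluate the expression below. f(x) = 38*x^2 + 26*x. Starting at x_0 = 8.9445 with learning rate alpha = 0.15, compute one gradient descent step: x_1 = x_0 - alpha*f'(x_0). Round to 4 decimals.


We compute the gradient at x_0 and apply the update.
f'(x) = 76*x + 26
f'(8.9445) = 76*8.9445 + 26 = 705.782
x_1 = 8.9445 - 0.15*705.782 = -96.9228


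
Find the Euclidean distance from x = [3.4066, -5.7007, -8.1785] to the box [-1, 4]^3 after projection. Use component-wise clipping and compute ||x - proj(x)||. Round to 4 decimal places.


Project each component onto [-1, 4].
clip(3.4066) = 3.4066, clip(-5.7007) = -1.0, clip(-8.1785) = -1.0
Projection = [3.4066, -1.0, -1.0]
Squared diffs: [0.0, 22.0966, 51.5309]
Distance = sqrt(73.6275) = 8.5806


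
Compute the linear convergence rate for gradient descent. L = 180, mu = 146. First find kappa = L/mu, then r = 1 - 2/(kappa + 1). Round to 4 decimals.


Step 1: Compute the condition number.
kappa = L/mu = 180/146 = 1.2329
Step 2: Compute the convergence rate.
r = 1 - 2/(kappa + 1) = 1 - 2*mu/(L + mu) = (L - mu)/(L + mu) = 34/326 = 0.1043


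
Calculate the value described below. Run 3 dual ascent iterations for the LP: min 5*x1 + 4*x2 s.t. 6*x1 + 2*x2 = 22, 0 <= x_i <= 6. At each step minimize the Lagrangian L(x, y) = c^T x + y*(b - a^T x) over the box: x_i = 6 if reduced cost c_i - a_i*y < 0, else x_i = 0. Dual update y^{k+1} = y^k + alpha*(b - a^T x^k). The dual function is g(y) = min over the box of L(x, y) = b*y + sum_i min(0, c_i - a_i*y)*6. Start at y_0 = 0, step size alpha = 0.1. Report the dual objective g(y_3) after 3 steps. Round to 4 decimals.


Dual ascent for LP: min 5*x1 + 4*x2, 6*x1 + 2*x2 = 22, 0 <= x_i <= 6
Step 1: y^k = 0.0, reduced costs: (5.0, 4.0)
  x^k = (0.0, 0.0), subgradient = b - a^T x = 22.0
  y^{k+1} = 0.0 + 0.1*22.0 = 2.2
Step 2: y^k = 2.2, reduced costs: (-8.2, -0.4)
  x^k = (6.0, 6.0), subgradient = b - a^T x = -26.0
  y^{k+1} = 2.2 + 0.1*-26.0 = -0.4
Step 3: y^k = -0.4, reduced costs: (7.4, 4.8)
  x^k = (0.0, 0.0), subgradient = b - a^T x = 22.0
  y^{k+1} = -0.4 + 0.1*22.0 = 1.8
Dual objective at y_3 = 1.8: reduced costs (-5.8, 0.4), box minimizer x = (6.0, 0.0)
g(y_3) = b*y + (c1 - a1*y)*x1 + (c2 - a2*y)*x2 = 22*1.8 + (-5.8)*6.0 + 0.4*0.0 = 39.6 - 34.8 + 0.0 = 4.8


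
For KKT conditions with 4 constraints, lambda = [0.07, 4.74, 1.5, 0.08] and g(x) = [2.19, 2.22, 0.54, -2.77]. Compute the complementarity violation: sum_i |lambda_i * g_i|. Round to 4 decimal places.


KKT complementary slackness check:
lambda_1 * g_1 = 0.07 * 2.19 = 0.1533
lambda_2 * g_2 = 4.74 * 2.22 = 10.5228
lambda_3 * g_3 = 1.5 * 0.54 = 0.81
lambda_4 * g_4 = 0.08 * -2.77 = -0.2216
Total violation = 0.1533 + 10.5228 + 0.81 + 0.2216 = 11.7077


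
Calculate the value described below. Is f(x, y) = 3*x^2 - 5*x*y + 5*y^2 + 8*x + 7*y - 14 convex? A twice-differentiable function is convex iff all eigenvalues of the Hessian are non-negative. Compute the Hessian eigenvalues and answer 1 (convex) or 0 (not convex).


The Hessian of f(x,y) = 3*x^2 - 5*x*y + 5*y^2 + 8*x + 7*y - 14 is:
H = [[6, -5], [-5, 10]]
Trace = 6 + 10 = 16
Determinant = 6*10 - (-5)^2 = 35
Discriminant = (16)^2 - 4*35 = 116.0
Eigenvalues: lambda_1 = 2.6148, lambda_2 = 13.3852
The function is convex.

1


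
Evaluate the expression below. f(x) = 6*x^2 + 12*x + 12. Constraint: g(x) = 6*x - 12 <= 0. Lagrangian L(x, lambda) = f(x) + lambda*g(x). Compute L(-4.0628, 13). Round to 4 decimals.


Step 1: Evaluate f(x).
f(-4.0628) = 6*(-4.0628)^2 + 12*(-4.0628) + 12 = 62.2845
Step 2: Evaluate g(x).
g(-4.0628) = 6*-4.0628 - 12 = -36.3768
Step 3: Compute Lagrangian.
L = 62.2845 + 13*-36.3768 = -410.6139


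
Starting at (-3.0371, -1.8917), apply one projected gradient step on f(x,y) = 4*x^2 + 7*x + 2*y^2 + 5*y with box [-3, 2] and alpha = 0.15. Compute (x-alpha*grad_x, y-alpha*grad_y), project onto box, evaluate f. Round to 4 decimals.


Step 1: Compute gradient at (-3.0371, -1.8917).
grad_x = 2*4*-3.0371 + 7 = -17.2968
grad_y = 2*2*-1.8917 + 5 = -2.5668
Step 2: Gradient step.
x_raw = -3.0371 - 0.15*-17.2968 = -0.4426
y_raw = -1.8917 - 0.15*-2.5668 = -1.5067
Step 3: Project onto [-3, 2].
x_proj = clip(-0.4426) = -0.4426
y_proj = clip(-1.5067) = -1.5067
Step 4: Evaluate f.
f(-0.4426, -1.5067) = -5.3078


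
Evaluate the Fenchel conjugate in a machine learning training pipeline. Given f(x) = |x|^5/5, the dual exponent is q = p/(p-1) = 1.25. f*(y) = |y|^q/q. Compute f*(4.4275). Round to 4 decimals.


The conjugate exponent q satisfies 1/p + 1/q = 1.
p = 5, so q = 5/(5 - 1) = 1.25
|y|^q = 4.4275^1.25 = 6.4224
f*(4.4275) = 6.4224 / 1.25 = 5.1379


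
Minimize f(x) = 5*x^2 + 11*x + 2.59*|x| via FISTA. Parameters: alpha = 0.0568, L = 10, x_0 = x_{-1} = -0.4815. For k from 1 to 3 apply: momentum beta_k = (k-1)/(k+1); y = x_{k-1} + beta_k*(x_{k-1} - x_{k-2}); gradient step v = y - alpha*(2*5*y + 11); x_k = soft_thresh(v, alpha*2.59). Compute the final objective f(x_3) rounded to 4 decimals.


FISTA on f(x) = 5*x^2 + 11*x + 2.59*|x|
L = 10, alpha = 0.0568
Iteration 1: beta = 0.0, y = -0.4815 + 0.0*(-0.4815 + 0.4815) = -0.4815
  grad(y) = 6.185, v = y - alpha*grad = -0.8328
  prox(v) = soft_thresh(-0.8328, 0.1471) = -0.6857
Iteration 2: beta = 0.3333, y = -0.6857 + 0.3333*(-0.6857 + 0.4815) = -0.7538
  grad(y) = 3.4624, v = y - alpha*grad = -0.9504
  prox(v) = soft_thresh(-0.9504, 0.1471) = -0.8033
Iteration 3: beta = 0.5, y = -0.8033 + 0.5*(-0.8033 + 0.6857) = -0.8621
  grad(y) = 2.3788, v = y - alpha*grad = -0.9972
  prox(v) = soft_thresh(-0.9972, 0.1471) = -0.8501
f(x_3) = 5*(-0.8501)^2 + 11*(-0.8501) + 2.59*|-0.8501| = -3.536


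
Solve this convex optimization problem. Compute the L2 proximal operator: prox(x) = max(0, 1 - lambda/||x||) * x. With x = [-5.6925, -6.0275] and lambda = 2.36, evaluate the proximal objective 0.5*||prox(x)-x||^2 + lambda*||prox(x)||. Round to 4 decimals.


Step 1: Compute ||x||.
||x|| = 8.2907
Step 2: Compute scaling factor.
scale = max(0, 1 - 2.36/8.2907) = 0.7153
Step 3: prox(x) = [-4.0721, -4.3117]
||prox(x)|| = 5.9307
Step 4: Proximal objective.
0.5*||prox-x||^2 = 2.7848
lambda*||prox|| = 13.9965
Total = 16.7812


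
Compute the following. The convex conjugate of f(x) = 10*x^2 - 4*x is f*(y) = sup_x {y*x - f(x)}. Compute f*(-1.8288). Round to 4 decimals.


f*(y) = sup_x {y*x - a*x^2 - b*x} = sup_x {(y-b)*x - a*x^2}
FOC: (y - b) - 2a*x = 0 => x* = (y - b)/(2a)
x* = (-1.8288 + 4)/(2*10) = 0.1086
f*(-1.8288) = (y-b)^2/(4a) = (-1.8288 + 4)^2/(4*10)
= 4.7141/40 = 0.1179


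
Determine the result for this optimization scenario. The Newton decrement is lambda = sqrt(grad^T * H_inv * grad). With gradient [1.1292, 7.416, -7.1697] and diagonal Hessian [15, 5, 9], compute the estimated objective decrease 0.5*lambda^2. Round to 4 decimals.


Step 1: H is diagonal, so H^(-1) * g = [0.0753, 1.4832, -0.7966].
Step 2: g^T H^(-1) g = sum_i g_i^2 / H_ii
  = (1.1292)^2/15 + (7.416)^2/5 + (-7.1697)^2/9
  = 0.085 + 10.9994 + 5.7116 = 16.796
Step 3: Objective decrease = 0.5 * g^T H^(-1) g = 8.398


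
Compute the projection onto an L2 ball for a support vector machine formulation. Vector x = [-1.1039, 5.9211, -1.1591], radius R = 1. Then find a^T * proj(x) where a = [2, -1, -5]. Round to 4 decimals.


Step 1: Compute ||x|| (intermediates to 6 decimals).
||x|| = sqrt((-1.1039)^2 + 5.9211^2 + (-1.1591)^2) = 6.133639
Step 2: Project.
Since ||x|| > R, scale = R/||x|| = 1/6.133639 = 0.163035, proj(x) = scale * x
proj(x) = [-0.179974, 0.965347, -0.188974]
Step 3: Dot product.
a^T * proj(x) = 2*(-0.179974) - 1*0.965347 - 5*(-0.188974) = -0.3804


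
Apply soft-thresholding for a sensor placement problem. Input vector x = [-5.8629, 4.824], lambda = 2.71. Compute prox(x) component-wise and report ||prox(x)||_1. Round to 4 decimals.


Soft-thresholding with lambda = 2.71:
prox(-5.8629) = sign(-5.8629)*max(|-5.8629| - 2.71, 0) = -3.1529
prox(4.824) = sign(4.824)*max(|4.824| - 2.71, 0) = 2.114
prox(x) = [-3.1529, 2.114]
||prox(x)||_1 = 3.1529 + 2.114 = 5.2669


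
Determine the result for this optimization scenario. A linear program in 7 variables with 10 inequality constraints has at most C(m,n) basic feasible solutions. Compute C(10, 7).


Each vertex corresponds to some choice of n active constraints out of m, so the number of vertices is at most C(m, n) = m! / (n!(m-n)!).
m = 10, n = 7
Numerator: 10 * 9 * 8 * 7 * 6 * 5 * 4
Denominator: 7! = 5040
C(10, 7) = 120


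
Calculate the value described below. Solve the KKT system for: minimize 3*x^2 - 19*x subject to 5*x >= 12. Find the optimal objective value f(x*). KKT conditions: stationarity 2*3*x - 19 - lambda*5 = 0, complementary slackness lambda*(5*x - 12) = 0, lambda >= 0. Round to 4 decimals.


Step 1: Try lambda = 0 (constraint inactive).
Stationarity: 2*3*x - 19 = 0
x* = 19/(2*3) = 19/6 = 3.1667 (rounded; the exact value 19/6 is used below)
Check constraint: 5*3.1667 = 15.8335 >= 12 -- satisfied.
Step 2: Compute optimal value.
f(x*) = 3*(19/6)^2 - 19*(19/6) = -30.0833


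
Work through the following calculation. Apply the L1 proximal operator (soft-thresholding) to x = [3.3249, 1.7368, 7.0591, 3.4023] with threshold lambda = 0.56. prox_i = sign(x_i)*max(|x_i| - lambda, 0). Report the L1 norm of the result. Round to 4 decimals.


Soft-thresholding with lambda = 0.56:
prox(3.3249) = sign(3.3249)*max(|3.3249| - 0.56, 0) = 2.7649
prox(1.7368) = sign(1.7368)*max(|1.7368| - 0.56, 0) = 1.1768
prox(7.0591) = sign(7.0591)*max(|7.0591| - 0.56, 0) = 6.4991
prox(3.4023) = sign(3.4023)*max(|3.4023| - 0.56, 0) = 2.8423
prox(x) = [2.7649, 1.1768, 6.4991, 2.8423]
||prox(x)||_1 = 2.7649 + 1.1768 + 6.4991 + 2.8423 = 13.2831


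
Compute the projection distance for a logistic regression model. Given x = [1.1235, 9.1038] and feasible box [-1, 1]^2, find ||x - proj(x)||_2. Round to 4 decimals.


Project each component onto [-1, 1].
clip(1.1235) = 1.0, clip(9.1038) = 1.0
Projection = [1.0, 1.0]
Squared diffs: [0.0153, 65.6716]
Distance = sqrt(65.6869) = 8.1047


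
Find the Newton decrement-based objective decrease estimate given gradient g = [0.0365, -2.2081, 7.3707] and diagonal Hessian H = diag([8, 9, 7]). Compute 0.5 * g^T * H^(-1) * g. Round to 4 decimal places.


Step 1: H is diagonal, so H^(-1) * g = [0.0046, -0.2453, 1.053].
Step 2: g^T H^(-1) g = sum_i g_i^2 / H_ii
  = (0.0365)^2/8 + (-2.2081)^2/9 + (7.3707)^2/7
  = 0.0002 + 0.5417 + 7.761 = 8.3029
Step 3: Objective decrease = 0.5 * g^T H^(-1) g = 4.1515


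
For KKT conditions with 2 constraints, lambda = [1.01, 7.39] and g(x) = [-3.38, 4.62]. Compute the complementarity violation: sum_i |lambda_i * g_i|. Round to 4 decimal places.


KKT complementary slackness check:
lambda_1 * g_1 = 1.01 * -3.38 = -3.4138
lambda_2 * g_2 = 7.39 * 4.62 = 34.1418
Total violation = 3.4138 + 34.1418 = 37.5556


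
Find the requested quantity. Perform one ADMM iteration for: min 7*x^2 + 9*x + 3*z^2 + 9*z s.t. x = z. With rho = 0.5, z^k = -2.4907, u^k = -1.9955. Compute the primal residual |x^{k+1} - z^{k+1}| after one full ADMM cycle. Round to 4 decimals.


ADMM iteration with rho = 0.5, z^k = -2.4907, u^k = -1.9955
Step 1: x-update.
Minimize 7*x^2 + 9*x + (0.5/2)*(x + 2.4907 - 1.9955)^2
FOC: (2*7 + 0.5)*x = -9 + 0.5*(-2.4907 + 1.9955)
x^{k+1} = -0.6378
Step 2: z-update.
Minimize 3*z^2 + 9*z + (0.5/2)*(-0.6378 - z - 1.9955)^2
FOC: (2*3 + 0.5)*z = -9 + 0.5*(-0.6378 - 1.9955)
z^{k+1} = -1.5872
Step 3: u-update.
u^{k+1} = -1.9955 - 0.6378 + 1.5872 = -1.0461
Step 4: Primal residual = |-0.6378 + 1.5872| = 0.9494


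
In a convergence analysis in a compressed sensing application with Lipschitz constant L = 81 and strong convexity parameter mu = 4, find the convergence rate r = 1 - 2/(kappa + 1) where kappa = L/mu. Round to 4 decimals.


Step 1: Compute the condition number.
kappa = L/mu = 81/4 = 20.25
Step 2: Compute the convergence rate.
r = 1 - 2/(kappa + 1) = 1 - 2*mu/(L + mu) = (L - mu)/(L + mu) = 77/85 = 0.9059


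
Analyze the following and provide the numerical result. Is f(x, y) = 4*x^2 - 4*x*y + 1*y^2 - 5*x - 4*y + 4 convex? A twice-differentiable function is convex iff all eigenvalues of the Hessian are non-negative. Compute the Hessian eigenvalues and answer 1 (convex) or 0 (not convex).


The Hessian of f(x,y) = 4*x^2 - 4*x*y + 1*y^2 - 5*x - 4*y + 4 is:
H = [[8, -4], [-4, 2]]
Trace = 8 + 2 = 10
Determinant = 8*2 - (-4)^2 = 0
Discriminant = (10)^2 - 4*0 = 100.0
Eigenvalues: lambda_1 = 0.0, lambda_2 = 10.0
The function is convex.

1


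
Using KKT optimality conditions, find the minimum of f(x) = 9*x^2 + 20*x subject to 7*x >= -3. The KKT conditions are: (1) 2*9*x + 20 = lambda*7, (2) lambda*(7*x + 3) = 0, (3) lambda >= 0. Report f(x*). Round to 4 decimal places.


Step 1: Try lambda = 0 (constraint inactive).
x_unc = -20/(2*9) = -1.1111
Check: 7*-1.1111 = -7.7777 < -3 -- violated!
Step 2: Constraint must be active: 7*x = -3
x* = -3/7 = -0.4286 (rounded; the exact value -3/7 is used below)
lambda = (2*9*(-3/7) + 20)/7 = 1.7551
Step 3: Compute optimal value.
f(x*) = 9*(-3/7)^2 + 20*(-3/7) = -6.9184


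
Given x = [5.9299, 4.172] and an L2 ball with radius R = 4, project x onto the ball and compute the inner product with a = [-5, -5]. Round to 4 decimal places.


Step 1: Compute ||x|| (intermediates to 6 decimals).
||x|| = sqrt(5.9299^2 + 4.172^2) = 7.250469
Step 2: Project.
Since ||x|| > R, scale = R/||x|| = 4/7.250469 = 0.551688, proj(x) = scale * x
proj(x) = [3.271455, 2.301642]
Step 3: Dot product.
a^T * proj(x) = -5*3.271455 - 5*2.301642 = -27.8655


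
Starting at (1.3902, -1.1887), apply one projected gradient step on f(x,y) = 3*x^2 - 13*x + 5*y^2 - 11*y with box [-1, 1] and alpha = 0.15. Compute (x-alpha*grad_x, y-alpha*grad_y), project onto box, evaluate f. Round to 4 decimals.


Step 1: Compute gradient at (1.3902, -1.1887).
grad_x = 2*3*1.3902 - 13 = -4.6588
grad_y = 2*5*-1.1887 - 11 = -22.887
Step 2: Gradient step.
x_raw = 1.3902 - 0.15*-4.6588 = 2.089
y_raw = -1.1887 - 0.15*-22.887 = 2.2444
Step 3: Project onto [-1, 1].
x_proj = clip(2.089) = 1.0
y_proj = clip(2.2444) = 1.0
Step 4: Evaluate f.
f(1.0, 1.0) = -16.0


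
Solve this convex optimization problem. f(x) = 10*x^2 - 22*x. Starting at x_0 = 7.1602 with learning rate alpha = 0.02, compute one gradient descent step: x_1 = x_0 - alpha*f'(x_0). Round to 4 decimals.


We compute the gradient at x_0 and apply the update.
f'(x) = 20*x - 22
f'(7.1602) = 20*7.1602 - 22 = 121.204
x_1 = 7.1602 - 0.02*121.204 = 4.7361


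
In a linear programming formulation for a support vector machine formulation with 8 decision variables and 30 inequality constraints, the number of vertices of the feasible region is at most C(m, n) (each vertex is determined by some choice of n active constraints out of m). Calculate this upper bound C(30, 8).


Each vertex corresponds to some choice of n active constraints out of m, so the number of vertices is at most C(m, n) = m! / (n!(m-n)!).
m = 30, n = 8
Numerator: 30 * 29 * 28 * 27 * 26 * 25 * 24 * 23
Denominator: 8! = 40320
C(30, 8) = 5852925


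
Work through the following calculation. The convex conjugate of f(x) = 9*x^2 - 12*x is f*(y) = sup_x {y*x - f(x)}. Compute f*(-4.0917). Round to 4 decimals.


f*(y) = sup_x {y*x - a*x^2 - b*x} = sup_x {(y-b)*x - a*x^2}
FOC: (y - b) - 2a*x = 0 => x* = (y - b)/(2a)
x* = (-4.0917 + 12)/(2*9) = 0.4394
f*(-4.0917) = (y-b)^2/(4a) = (-4.0917 + 12)^2/(4*9)
= 62.5412/36 = 1.7373


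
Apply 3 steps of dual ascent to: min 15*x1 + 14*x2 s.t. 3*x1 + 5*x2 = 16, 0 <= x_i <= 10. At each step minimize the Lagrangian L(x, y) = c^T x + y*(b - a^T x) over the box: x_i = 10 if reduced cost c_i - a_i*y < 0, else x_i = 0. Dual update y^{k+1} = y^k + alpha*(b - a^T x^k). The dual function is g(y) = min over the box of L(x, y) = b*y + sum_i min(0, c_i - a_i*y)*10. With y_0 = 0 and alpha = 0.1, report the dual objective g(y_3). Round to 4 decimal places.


Dual ascent for LP: min 15*x1 + 14*x2, 3*x1 + 5*x2 = 16, 0 <= x_i <= 10
Step 1: y^k = 0.0, reduced costs: (15.0, 14.0)
  x^k = (0.0, 0.0), subgradient = b - a^T x = 16.0
  y^{k+1} = 0.0 + 0.1*16.0 = 1.6
Step 2: y^k = 1.6, reduced costs: (10.2, 6.0)
  x^k = (0.0, 0.0), subgradient = b - a^T x = 16.0
  y^{k+1} = 1.6 + 0.1*16.0 = 3.2
Step 3: y^k = 3.2, reduced costs: (5.4, -2.0)
  x^k = (0.0, 10.0), subgradient = b - a^T x = -34.0
  y^{k+1} = 3.2 + 0.1*-34.0 = -0.2
Dual objective at y_3 = -0.2: reduced costs (15.6, 15.0), box minimizer x = (0.0, 0.0)
g(y_3) = b*y + (c1 - a1*y)*x1 + (c2 - a2*y)*x2 = 16*(-0.2) + 15.6*0.0 + 15.0*0.0 = -3.2 + 0.0 + 0.0 = -3.2


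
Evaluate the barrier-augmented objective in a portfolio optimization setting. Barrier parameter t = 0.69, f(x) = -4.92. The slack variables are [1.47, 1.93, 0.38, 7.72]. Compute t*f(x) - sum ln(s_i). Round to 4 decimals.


Step 1: Compute log-barrier.
ln values: [0.3853, 0.6575, -0.9676, 2.0438]
phi = -(0.3853 + 0.6575 - 0.9676 + 2.0438) = -2.119
Step 2: Compute augmented objective.
t*f(x) = 0.69*-4.92 = -3.3948
Total = -3.3948 - 2.119 = -5.5138


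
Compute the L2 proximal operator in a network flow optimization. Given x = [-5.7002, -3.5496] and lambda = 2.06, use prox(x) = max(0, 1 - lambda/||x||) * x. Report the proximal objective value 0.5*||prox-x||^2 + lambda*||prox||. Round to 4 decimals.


Step 1: Compute ||x||.
||x|| = 6.7151
Step 2: Compute scaling factor.
scale = max(0, 1 - 2.06/6.7151) = 0.6932
Step 3: prox(x) = [-3.9515, -2.4607]
||prox(x)|| = 4.6551
Step 4: Proximal objective.
0.5*||prox-x||^2 = 2.1218
lambda*||prox|| = 9.5895
Total = 11.7112


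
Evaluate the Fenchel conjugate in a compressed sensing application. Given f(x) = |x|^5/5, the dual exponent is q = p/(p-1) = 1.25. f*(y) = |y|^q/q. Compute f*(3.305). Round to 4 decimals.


The conjugate exponent q satisfies 1/p + 1/q = 1.
p = 5, so q = 5/(5 - 1) = 1.25
|y|^q = 3.305^1.25 = 4.4562
f*(3.305) = 4.4562 / 1.25 = 3.565


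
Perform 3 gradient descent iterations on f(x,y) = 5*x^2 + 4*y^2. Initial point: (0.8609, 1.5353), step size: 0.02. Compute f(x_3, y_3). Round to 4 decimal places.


Gradient descent on f(x,y) = 5*x^2 + 4*y^2.
Starting point: (0.8609, 1.5353), alpha = 0.02
Step 1: grad_x = 2*5*0.8609 = 8.609, grad_y = 2*4*1.5353 = 12.2824
  x_1 = 0.8609 - 0.02*8.609 = 0.6887
  y_1 = 1.5353 - 0.02*12.2824 = 1.2897
Step 2: grad_x = 2*5*0.6887 = 6.8872, grad_y = 2*4*1.2897 = 10.3172
  x_2 = 0.6887 - 0.02*6.8872 = 0.551
  y_2 = 1.2897 - 0.02*10.3172 = 1.0833
Step 3: grad_x = 2*5*0.551 = 5.5098, grad_y = 2*4*1.0833 = 8.6665
  x_3 = 0.551 - 0.02*5.5098 = 0.4408
  y_3 = 1.0833 - 0.02*8.6665 = 0.91
f(0.4408, 0.91) = 5*0.4408^2 + 4*0.91^2 = 4.2837


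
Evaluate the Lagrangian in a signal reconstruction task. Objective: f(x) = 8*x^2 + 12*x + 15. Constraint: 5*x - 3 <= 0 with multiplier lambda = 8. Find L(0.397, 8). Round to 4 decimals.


Step 1: Evaluate f(x).
f(0.397) = 8*0.397^2 + 12*0.397 + 15 = 21.0249
Step 2: Evaluate g(x).
g(0.397) = 5*0.397 - 3 = -1.015
Step 3: Compute Lagrangian.
L = 21.0249 + 8*-1.015 = 12.9049


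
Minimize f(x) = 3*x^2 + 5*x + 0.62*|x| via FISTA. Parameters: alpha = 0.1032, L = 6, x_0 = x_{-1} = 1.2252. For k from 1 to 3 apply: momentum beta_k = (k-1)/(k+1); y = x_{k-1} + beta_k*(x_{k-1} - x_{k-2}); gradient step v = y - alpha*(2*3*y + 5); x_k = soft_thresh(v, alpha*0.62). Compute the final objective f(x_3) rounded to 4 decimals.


FISTA on f(x) = 3*x^2 + 5*x + 0.62*|x|
L = 6, alpha = 0.1032
Iteration 1: beta = 0.0, y = 1.2252 + 0.0*(1.2252 - 1.2252) = 1.2252
  grad(y) = 12.3512, v = y - alpha*grad = -0.0494
  prox(v) = soft_thresh(-0.0494, 0.064) = 0.0
Iteration 2: beta = 0.3333, y = 0.0 + 0.3333*(0.0 - 1.2252) = -0.4084
  grad(y) = 2.5496, v = y - alpha*grad = -0.6715
  prox(v) = soft_thresh(-0.6715, 0.064) = -0.6075
Iteration 3: beta = 0.5, y = -0.6075 + 0.5*(-0.6075 - 0.0) = -0.9113
  grad(y) = -0.4678, v = y - alpha*grad = -0.863
  prox(v) = soft_thresh(-0.863, 0.064) = -0.799
f(x_3) = 3*(-0.799)^2 + 5*(-0.799) + 0.62*|-0.799| = -1.5844


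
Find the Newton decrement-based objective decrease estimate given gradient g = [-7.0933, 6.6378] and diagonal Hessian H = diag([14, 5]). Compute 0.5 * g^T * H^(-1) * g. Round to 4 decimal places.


Step 1: H is diagonal, so H^(-1) * g = [-0.5067, 1.3276].
Step 2: g^T H^(-1) g = sum_i g_i^2 / H_ii
  = (-7.0933)^2/14 + (6.6378)^2/5
  = 3.5939 + 8.8121 = 12.406
Step 3: Objective decrease = 0.5 * g^T H^(-1) g = 6.203


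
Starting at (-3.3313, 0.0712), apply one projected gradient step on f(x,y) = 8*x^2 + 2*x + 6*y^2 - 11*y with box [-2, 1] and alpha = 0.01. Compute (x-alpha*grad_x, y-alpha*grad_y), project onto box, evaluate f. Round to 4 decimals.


Step 1: Compute gradient at (-3.3313, 0.0712).
grad_x = 2*8*-3.3313 + 2 = -51.3008
grad_y = 2*6*0.0712 - 11 = -10.1456
Step 2: Gradient step.
x_raw = -3.3313 - 0.01*-51.3008 = -2.8183
y_raw = 0.0712 - 0.01*-10.1456 = 0.1727
Step 3: Project onto [-2, 1].
x_proj = clip(-2.8183) = -2.0
y_proj = clip(0.1727) = 0.1727
Step 4: Evaluate f.
f(-2.0, 0.1727) = 26.2796


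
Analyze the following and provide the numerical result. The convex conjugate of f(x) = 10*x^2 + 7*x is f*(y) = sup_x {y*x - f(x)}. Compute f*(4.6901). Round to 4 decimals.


f*(y) = sup_x {y*x - a*x^2 - b*x} = sup_x {(y-b)*x - a*x^2}
FOC: (y - b) - 2a*x = 0 => x* = (y - b)/(2a)
x* = (4.6901 - 7)/(2*10) = -0.1155
f*(4.6901) = (y-b)^2/(4a) = (4.6901 - 7)^2/(4*10)
= 5.3356/40 = 0.1334


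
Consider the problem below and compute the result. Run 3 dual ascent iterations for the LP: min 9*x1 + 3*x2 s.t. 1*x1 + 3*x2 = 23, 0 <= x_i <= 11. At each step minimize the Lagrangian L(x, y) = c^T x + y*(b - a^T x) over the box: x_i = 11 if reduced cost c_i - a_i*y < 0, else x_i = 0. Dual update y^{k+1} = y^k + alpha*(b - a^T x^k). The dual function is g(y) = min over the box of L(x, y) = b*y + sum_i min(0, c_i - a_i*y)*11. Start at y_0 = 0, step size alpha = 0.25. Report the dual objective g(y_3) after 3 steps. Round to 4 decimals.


Dual ascent for LP: min 9*x1 + 3*x2, 1*x1 + 3*x2 = 23, 0 <= x_i <= 11
Step 1: y^k = 0.0, reduced costs: (9.0, 3.0)
  x^k = (0.0, 0.0), subgradient = b - a^T x = 23.0
  y^{k+1} = 0.0 + 0.25*23.0 = 5.75
Step 2: y^k = 5.75, reduced costs: (3.25, -14.25)
  x^k = (0.0, 11.0), subgradient = b - a^T x = -10.0
  y^{k+1} = 5.75 + 0.25*-10.0 = 3.25
Step 3: y^k = 3.25, reduced costs: (5.75, -6.75)
  x^k = (0.0, 11.0), subgradient = b - a^T x = -10.0
  y^{k+1} = 3.25 + 0.25*-10.0 = 0.75
Dual objective at y_3 = 0.75: reduced costs (8.25, 0.75), box minimizer x = (0.0, 0.0)
g(y_3) = b*y + (c1 - a1*y)*x1 + (c2 - a2*y)*x2 = 23*0.75 + 8.25*0.0 + 0.75*0.0 = 17.25 + 0.0 + 0.0 = 17.25


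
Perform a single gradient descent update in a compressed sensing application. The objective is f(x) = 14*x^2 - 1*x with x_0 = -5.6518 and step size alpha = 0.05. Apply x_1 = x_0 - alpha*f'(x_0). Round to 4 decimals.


We compute the gradient at x_0 and apply the update.
f'(x) = 28*x - 1
f'(-5.6518) = 28*-5.6518 - 1 = -159.2504
x_1 = -5.6518 - 0.05*-159.2504 = 2.3107


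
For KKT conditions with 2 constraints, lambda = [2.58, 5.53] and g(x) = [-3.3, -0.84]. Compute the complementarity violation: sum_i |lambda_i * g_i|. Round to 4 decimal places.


KKT complementary slackness check:
lambda_1 * g_1 = 2.58 * -3.3 = -8.514
lambda_2 * g_2 = 5.53 * -0.84 = -4.6452
Total violation = 8.514 + 4.6452 = 13.1592


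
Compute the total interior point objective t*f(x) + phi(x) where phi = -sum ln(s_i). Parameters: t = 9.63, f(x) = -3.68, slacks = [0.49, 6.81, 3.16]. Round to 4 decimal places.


Step 1: Compute log-barrier.
ln values: [-0.7133, 1.9184, 1.1506]
phi = -(-0.7133 + 1.9184 + 1.1506) = -2.3556
Step 2: Compute augmented objective.
t*f(x) = 9.63*-3.68 = -35.4384
Total = -35.4384 - 2.3556 = -37.794


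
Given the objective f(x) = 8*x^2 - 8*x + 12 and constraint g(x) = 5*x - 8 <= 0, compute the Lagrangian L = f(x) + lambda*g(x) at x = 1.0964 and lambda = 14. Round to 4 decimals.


Step 1: Evaluate f(x).
f(1.0964) = 8*1.0964^2 - 8*1.0964 + 12 = 12.8455
Step 2: Evaluate g(x).
g(1.0964) = 5*1.0964 - 8 = -2.518
Step 3: Compute Lagrangian.
L = 12.8455 + 14*-2.518 = -22.4065


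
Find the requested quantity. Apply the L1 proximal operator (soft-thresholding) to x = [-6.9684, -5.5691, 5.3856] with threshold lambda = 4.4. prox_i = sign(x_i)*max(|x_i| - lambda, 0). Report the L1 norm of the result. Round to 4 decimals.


Soft-thresholding with lambda = 4.4:
prox(-6.9684) = sign(-6.9684)*max(|-6.9684| - 4.4, 0) = -2.5684
prox(-5.5691) = sign(-5.5691)*max(|-5.5691| - 4.4, 0) = -1.1691
prox(5.3856) = sign(5.3856)*max(|5.3856| - 4.4, 0) = 0.9856
prox(x) = [-2.5684, -1.1691, 0.9856]
||prox(x)||_1 = 2.5684 + 1.1691 + 0.9856 = 4.7231


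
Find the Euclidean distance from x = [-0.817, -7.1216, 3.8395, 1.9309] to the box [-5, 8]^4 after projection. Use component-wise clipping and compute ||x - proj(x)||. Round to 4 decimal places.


Project each component onto [-5, 8].
clip(-0.817) = -0.817, clip(-7.1216) = -5.0, clip(3.8395) = 3.8395, clip(1.9309) = 1.9309
Projection = [-0.817, -5.0, 3.8395, 1.9309]
Squared diffs: [0.0, 4.5012, 0.0, 0.0]
Distance = sqrt(4.5012) = 2.1216


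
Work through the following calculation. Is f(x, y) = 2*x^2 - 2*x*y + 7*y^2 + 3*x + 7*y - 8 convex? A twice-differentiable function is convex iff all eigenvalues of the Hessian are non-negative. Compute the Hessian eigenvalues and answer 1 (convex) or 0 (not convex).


The Hessian of f(x,y) = 2*x^2 - 2*x*y + 7*y^2 + 3*x + 7*y - 8 is:
H = [[4, -2], [-2, 14]]
Trace = 4 + 14 = 18
Determinant = 4*14 - (-2)^2 = 52
Discriminant = (18)^2 - 4*52 = 116.0
Eigenvalues: lambda_1 = 3.6148, lambda_2 = 14.3852
The function is convex.

1


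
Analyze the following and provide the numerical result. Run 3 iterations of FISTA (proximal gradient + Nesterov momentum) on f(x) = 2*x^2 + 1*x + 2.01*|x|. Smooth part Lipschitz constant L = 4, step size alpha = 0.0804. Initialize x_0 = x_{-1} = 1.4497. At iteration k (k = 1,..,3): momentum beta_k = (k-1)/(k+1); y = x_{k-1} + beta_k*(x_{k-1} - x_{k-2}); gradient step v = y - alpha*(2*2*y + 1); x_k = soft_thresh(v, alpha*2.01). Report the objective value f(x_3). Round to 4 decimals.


FISTA on f(x) = 2*x^2 + 1*x + 2.01*|x|
L = 4, alpha = 0.0804
Iteration 1: beta = 0.0, y = 1.4497 + 0.0*(1.4497 - 1.4497) = 1.4497
  grad(y) = 6.7988, v = y - alpha*grad = 0.9031
  prox(v) = soft_thresh(0.9031, 0.1616) = 0.7415
Iteration 2: beta = 0.3333, y = 0.7415 + 0.3333*(0.7415 - 1.4497) = 0.5054
  grad(y) = 3.0216, v = y - alpha*grad = 0.2625
  prox(v) = soft_thresh(0.2625, 0.1616) = 0.1009
Iteration 3: beta = 0.5, y = 0.1009 + 0.5*(0.1009 - 0.7415) = -0.2195
  grad(y) = 0.1222, v = y - alpha*grad = -0.2293
  prox(v) = soft_thresh(-0.2293, 0.1616) = -0.0677
f(x_3) = 2*(-0.0677)^2 + 1*(-0.0677) + 2.01*|-0.0677| = 0.0775


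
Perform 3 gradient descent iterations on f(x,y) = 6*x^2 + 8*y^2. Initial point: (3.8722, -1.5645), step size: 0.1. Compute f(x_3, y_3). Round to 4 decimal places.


Gradient descent on f(x,y) = 6*x^2 + 8*y^2.
Starting point: (3.8722, -1.5645), alpha = 0.1
Step 1: grad_x = 2*6*3.8722 = 46.4664, grad_y = 2*8*-1.5645 = -25.032
  x_1 = 3.8722 - 0.1*46.4664 = -0.7744
  y_1 = -1.5645 - 0.1*-25.032 = 0.9387
Step 2: grad_x = 2*6*-0.7744 = -9.2933, grad_y = 2*8*0.9387 = 15.0192
  x_2 = -0.7744 - 0.1*-9.2933 = 0.1549
  y_2 = 0.9387 - 0.1*15.0192 = -0.5632
Step 3: grad_x = 2*6*0.1549 = 1.8587, grad_y = 2*8*-0.5632 = -9.0115
  x_3 = 0.1549 - 0.1*1.8587 = -0.031
  y_3 = -0.5632 - 0.1*-9.0115 = 0.3379
f(-0.031, 0.3379) = 6*(-0.031)^2 + 8*0.3379^2 = 0.9193


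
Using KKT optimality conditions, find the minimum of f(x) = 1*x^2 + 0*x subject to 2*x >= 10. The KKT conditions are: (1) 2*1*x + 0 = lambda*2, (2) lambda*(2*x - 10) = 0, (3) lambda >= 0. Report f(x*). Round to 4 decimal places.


Step 1: Try lambda = 0 (constraint inactive).
x_unc = 0/(2*1) = 0.0
Check: 2*0.0 = 0.0 < 10 -- violated!
Step 2: Constraint must be active: 2*x = 10
x* = 10/2 = 5.0
lambda = (2*1*5.0 + 0)/2 = 5.0
Step 3: Compute optimal value.
f(x*) = 1*5.0^2 + 0*5.0 = 25.0


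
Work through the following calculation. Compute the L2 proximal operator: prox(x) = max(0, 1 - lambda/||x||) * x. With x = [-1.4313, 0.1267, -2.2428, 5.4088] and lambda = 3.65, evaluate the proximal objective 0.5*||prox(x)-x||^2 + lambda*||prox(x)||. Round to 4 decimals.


Step 1: Compute ||x||.
||x|| = 6.0291
Step 2: Compute scaling factor.
scale = max(0, 1 - 3.65/6.0291) = 0.3946
Step 3: prox(x) = [-0.5648, 0.05, -0.885, 2.1343]
||prox(x)|| = 2.3791
Step 4: Proximal objective.
0.5*||prox-x||^2 = 6.6613
lambda*||prox|| = 8.6837
Total = 15.3449


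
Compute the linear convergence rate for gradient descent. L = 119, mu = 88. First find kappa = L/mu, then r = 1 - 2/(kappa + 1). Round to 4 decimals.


Step 1: Compute the condition number.
kappa = L/mu = 119/88 = 1.3523
Step 2: Compute the convergence rate.
r = 1 - 2/(kappa + 1) = 1 - 2*mu/(L + mu) = (L - mu)/(L + mu) = 31/207 = 0.1498


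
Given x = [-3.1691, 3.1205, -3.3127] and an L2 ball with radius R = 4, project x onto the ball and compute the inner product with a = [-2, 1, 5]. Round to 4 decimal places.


Step 1: Compute ||x|| (intermediates to 6 decimals).
||x|| = sqrt((-3.1691)^2 + 3.1205^2 + (-3.3127)^2) = 5.545692
Step 2: Project.
Since ||x|| > R, scale = R/||x|| = 4/5.545692 = 0.721281, proj(x) = scale * x
proj(x) = [-2.285812, 2.250757, -2.389388]
Step 3: Dot product.
a^T * proj(x) = -2*(-2.285812) + 1*2.250757 + 5*(-2.389388) = -5.1246


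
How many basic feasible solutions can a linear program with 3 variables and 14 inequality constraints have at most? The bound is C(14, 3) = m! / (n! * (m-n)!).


Each vertex corresponds to some choice of n active constraints out of m, so the number of vertices is at most C(m, n) = m! / (n!(m-n)!).
m = 14, n = 3
Numerator: 14 * 13 * 12
Denominator: 3! = 6
C(14, 3) = 364


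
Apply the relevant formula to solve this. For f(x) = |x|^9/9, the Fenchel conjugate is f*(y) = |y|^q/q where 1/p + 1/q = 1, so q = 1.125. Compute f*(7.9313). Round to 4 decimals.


The conjugate exponent q satisfies 1/p + 1/q = 1.
p = 9, so q = 9/(9 - 1) = 1.125
|y|^q = 7.9313^1.125 = 10.2745
f*(7.9313) = 10.2745 / 1.125 = 9.1329


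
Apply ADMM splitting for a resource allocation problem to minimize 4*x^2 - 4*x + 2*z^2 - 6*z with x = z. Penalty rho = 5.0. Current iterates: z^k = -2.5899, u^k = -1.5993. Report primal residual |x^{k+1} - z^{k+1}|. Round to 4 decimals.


ADMM iteration with rho = 5.0, z^k = -2.5899, u^k = -1.5993
Step 1: x-update.
Minimize 4*x^2 - 4*x + (5.0/2)*(x + 2.5899 - 1.5993)^2
FOC: (2*4 + 5.0)*x = 4 + 5.0*(-2.5899 + 1.5993)
x^{k+1} = -0.0733
Step 2: z-update.
Minimize 2*z^2 - 6*z + (5.0/2)*(-0.0733 - z - 1.5993)^2
FOC: (2*2 + 5.0)*z = 6 + 5.0*(-0.0733 - 1.5993)
z^{k+1} = -0.2626
Step 3: u-update.
u^{k+1} = -1.5993 - 0.0733 + 0.2626 = -1.41
Step 4: Primal residual = |-0.0733 + 0.2626| = 0.1893


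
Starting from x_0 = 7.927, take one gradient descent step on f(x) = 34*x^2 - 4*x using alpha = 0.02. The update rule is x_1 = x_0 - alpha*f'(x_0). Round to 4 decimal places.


We compute the gradient at x_0 and apply the update.
f'(x) = 68*x - 4
f'(7.927) = 68*7.927 - 4 = 535.036
x_1 = 7.927 - 0.02*535.036 = -2.7737


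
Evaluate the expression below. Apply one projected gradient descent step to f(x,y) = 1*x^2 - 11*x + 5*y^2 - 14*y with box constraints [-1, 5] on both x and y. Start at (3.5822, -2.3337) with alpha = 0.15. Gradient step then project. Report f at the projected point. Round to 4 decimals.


Step 1: Compute gradient at (3.5822, -2.3337).
grad_x = 2*1*3.5822 - 11 = -3.8356
grad_y = 2*5*-2.3337 - 14 = -37.337
Step 2: Gradient step.
x_raw = 3.5822 - 0.15*-3.8356 = 4.1575
y_raw = -2.3337 - 0.15*-37.337 = 3.2669
Step 3: Project onto [-1, 5].
x_proj = clip(4.1575) = 4.1575
y_proj = clip(3.2669) = 3.2669
Step 4: Evaluate f.
f(4.1575, 3.2669) = -20.8222


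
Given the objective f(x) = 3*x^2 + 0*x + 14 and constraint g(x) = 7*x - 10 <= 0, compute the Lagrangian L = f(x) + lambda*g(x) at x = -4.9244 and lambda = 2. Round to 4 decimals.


Step 1: Evaluate f(x).
f(-4.9244) = 3*(-4.9244)^2 + 0*(-4.9244) + 14 = 86.7491
Step 2: Evaluate g(x).
g(-4.9244) = 7*-4.9244 - 10 = -44.4708
Step 3: Compute Lagrangian.
L = 86.7491 + 2*-44.4708 = -2.1925
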